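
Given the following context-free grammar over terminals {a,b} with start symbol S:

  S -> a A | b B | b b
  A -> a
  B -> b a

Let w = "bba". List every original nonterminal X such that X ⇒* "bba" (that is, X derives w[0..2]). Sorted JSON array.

CNF form of G:
  S -> T0 B | T0 T0 | T1 A
  A -> a
  B -> T0 T1
  T0 -> b
  T1 -> a

CYK fill (cells [i..j] with 0 ≤ i ≤ j ≤ 2 only):
  cell(0,0) b: {T0}  orig:{}
  cell(1,1) b: {T0}  orig:{}
  cell(2,2) a: {A,T1}  orig:{A}
  cell(0,1) bb: {S}
  cell(1,2) ba: {B}
  cell(0,2) bba: {S}

Original NTs in T[0,2] deriving "bba": ["S"]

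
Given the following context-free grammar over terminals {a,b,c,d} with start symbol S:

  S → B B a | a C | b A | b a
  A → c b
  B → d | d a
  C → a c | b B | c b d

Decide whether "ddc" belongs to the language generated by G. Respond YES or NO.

CNF form of G:
  S -> B X5 | T1 A | T1 T3 | T3 C
  A -> T0 T1
  B -> T2 T3 | d
  C -> T0 X4 | T1 B | T3 T0
  T0 -> c
  T1 -> b
  T2 -> d
  T3 -> a
  X4 -> T1 T2
  X5 -> B T3

Fill CYK table bottom-up:
  cell(0,0) d: {B,T2}  orig:{B}
  cell(1,1) d: {B,T2}  orig:{B}
  cell(2,2) c: {T0}  orig:{}
  cell(0,1) dd: ∅
  cell(1,2) dc: ∅
  cell(0,2) ddc: ∅

S ∉ T[0,2] ⇒ NO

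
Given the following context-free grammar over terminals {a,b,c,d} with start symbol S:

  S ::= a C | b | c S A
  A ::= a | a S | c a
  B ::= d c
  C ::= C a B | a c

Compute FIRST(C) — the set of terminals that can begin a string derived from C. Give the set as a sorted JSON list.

FIRST iteration:
pass 1:
  A via A→a: +{a}
  A via A→c a: +{c}
  B via B→d c: +{d}
  C via C→a c: +{a}
  S via S→a C: +{a}
  S via S→b: +{b}
  S via S→c S A: +{c}
  FIRST[S]={a,b,c}  FIRST[A]={a,c}  FIRST[B]={d}  FIRST[C]={a}
pass 2: — fixpoint
  FIRST[S]={a,b,c}  FIRST[A]={a,c}  FIRST[B]={d}  FIRST[C]={a}

FIRST(C) = ["a"]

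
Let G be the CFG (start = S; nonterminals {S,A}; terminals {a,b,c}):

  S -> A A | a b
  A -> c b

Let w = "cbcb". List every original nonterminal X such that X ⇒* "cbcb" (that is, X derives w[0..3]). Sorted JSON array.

CNF form of G:
  S -> A A | T2 T1
  A -> T0 T1
  T0 -> c
  T1 -> b
  T2 -> a

CYK table (by increasing span) (cells [i..j] with 0 ≤ i ≤ j ≤ 3 only):
  [0..0]={T0}  "c"  orig:{}
  [1..1]={T1}  "b"  orig:{}
  [2..2]={T0}  "c"  orig:{}
  [3..3]={T1}  "b"  orig:{}
  [0..1]={A}  "cb"
  [1..2]=∅  "bc"
  [2..3]={A}  "cb"
  [0..2]=∅  "cbc"
  [1..3]=∅  "bcb"
  [0..3]={S}  "cbcb"

Original NTs in T[0,3] deriving "cbcb": ["S"]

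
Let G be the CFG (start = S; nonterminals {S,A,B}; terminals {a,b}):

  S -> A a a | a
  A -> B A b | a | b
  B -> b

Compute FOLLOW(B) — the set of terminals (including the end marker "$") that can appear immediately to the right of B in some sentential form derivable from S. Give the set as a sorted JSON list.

Compute FIRST by fixpoint:
iter 1:
  A via A→a: +{a}
  A via A→b: +{b}
  B via B→b: +{b}
  S via S→A a a: +{a,b}
  FIRST[S]={a,b}  FIRST[A]={a,b}  FIRST[B]={b}
iter 2: (no change)
  FIRST[S]={a,b}  FIRST[A]={a,b}  FIRST[B]={b}

FOLLOW iteration:
seed FOLLOW(S) with $
round 1:
  A→B A b: FOLLOW(B) ⊇ FIRST(A) = {a,b}; new: +{a,b}
  A→B A b: FOLLOW(A) ⊇ FIRST(b) = {b}; new: +{b}
  S→A a a: FOLLOW(A) ⊇ FIRST(a) = {a}; new: +{a}
  S: {$}  A: {a,b}  B: {a,b}
round 2: (stable)
  S: {$}  A: {a,b}  B: {a,b}

FOLLOW(B) = ["a", "b"]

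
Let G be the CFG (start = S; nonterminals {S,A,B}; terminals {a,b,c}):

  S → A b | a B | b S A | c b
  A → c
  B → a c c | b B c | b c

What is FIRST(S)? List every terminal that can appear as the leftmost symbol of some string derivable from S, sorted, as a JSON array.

FIRST iteration:
round 1:
  A via A→c: +{c}
  B via B→a c c: +{a}
  B via B→b B c: +{b}
  S via S→A b: +{c}
  S via S→a B: +{a}
  S via S→b S A: +{b}
  S: {a,b,c}  A: {c}  B: {a,b}
round 2: (no change)
  S: {a,b,c}  A: {c}  B: {a,b}

FIRST(S) = ["a", "b", "c"]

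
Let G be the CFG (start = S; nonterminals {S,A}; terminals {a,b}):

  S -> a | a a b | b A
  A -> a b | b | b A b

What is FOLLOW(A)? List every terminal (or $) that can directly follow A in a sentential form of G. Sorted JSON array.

FIRST sets, iterate to fixpoint:
round 1:
  A via A→a b: +{a}
  A via A→b: +{b}
  S via S→a: +{a}
  S via S→b A: +{b}
  FIRST(S)={a,b}  FIRST(A)={a,b}
round 2: (no change)
  FIRST(S)={a,b}  FIRST(A)={a,b}

FOLLOW iteration:
initialize: $ ∈ FOLLOW(S)
pass 1:
  A→b A b: FOLLOW(A) ⊇ FIRST(b) = {b}; new: +{b}
  S→b A: FOLLOW(A) ⊇ FOLLOW(S) ⊇ {$}; new: +{$}
  S: {$}  A: {$,b}
pass 2: done
  S: {$}  A: {$,b}

FOLLOW(A) = ["$", "b"]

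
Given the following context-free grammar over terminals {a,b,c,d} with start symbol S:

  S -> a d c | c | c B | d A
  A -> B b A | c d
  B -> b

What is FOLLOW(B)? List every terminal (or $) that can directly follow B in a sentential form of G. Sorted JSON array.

FIRST sets, iterate to fixpoint:
pass 1:
  A via A→c d: +{c}
  B via B→b: +{b}
  S via S→a d c: +{a}
  S via S→c: +{c}
  S via S→d A: +{d}
  FIRST[S]={a,c,d}  FIRST[A]={c}  FIRST[B]={b}
pass 2:
  A via A→B b A: +{b}
  FIRST[S]={a,c,d}  FIRST[A]={b,c}  FIRST[B]={b}
pass 3: done
  FIRST[S]={a,c,d}  FIRST[A]={b,c}  FIRST[B]={b}

FOLLOW iteration:
seed FOLLOW(S) with $
[1]
  A→B b A: FOLLOW(B) ⊇ FIRST(b) = {b}; new: +{b}
  S→c B: FOLLOW(B) ⊇ FOLLOW(S) ⊇ {$}; new: +{$}
  S→d A: FOLLOW(A) ⊇ FOLLOW(S) ⊇ {$}; new: +{$}
  S: {$}  A: {$}  B: {$,b}
[2] (no change)
  S: {$}  A: {$}  B: {$,b}

FOLLOW(B) = ["$", "b"]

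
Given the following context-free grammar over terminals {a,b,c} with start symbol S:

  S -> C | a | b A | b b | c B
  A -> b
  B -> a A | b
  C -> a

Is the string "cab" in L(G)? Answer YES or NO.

CNF form of G:
  S -> T1 A | T1 T1 | T2 B | a
  A -> b
  B -> T0 A | b
  C -> a
  T0 -> a
  T1 -> b
  T2 -> c

CYK fill:
  T[0,0] 'c' = {T2}  orig:{}
  T[1,1] 'a' = {C,S,T0}  orig:{C,S}
  T[2,2] 'b' = {A,B,T1}  orig:{A,B}
  T[0,1] 'ca' = ∅
  T[1,2] 'ab' = {B}
  T[0,2] 'cab' = {S}

S ∈ T[0,2] ⇒ YES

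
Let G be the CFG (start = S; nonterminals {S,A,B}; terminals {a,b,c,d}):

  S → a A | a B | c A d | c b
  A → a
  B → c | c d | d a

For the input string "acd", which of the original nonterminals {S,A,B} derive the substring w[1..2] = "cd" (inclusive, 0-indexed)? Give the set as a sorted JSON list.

CNF form of G:
  S -> T0 T3 | T0 X4 | T2 A | T2 B
  A -> a
  B -> T0 T1 | T1 T2 | c
  T0 -> c
  T1 -> d
  T2 -> a
  T3 -> b
  X4 -> A T1

Fill CYK table bottom-up, restricted to cells inside w[1..2]:
  [1..1]={B,T0}  "c"  orig:{B}
  [2..2]={T1}  "d"  orig:{}
  [1..2]={B}  "cd"

Original NTs in T[1,2] deriving "cd": ["B"]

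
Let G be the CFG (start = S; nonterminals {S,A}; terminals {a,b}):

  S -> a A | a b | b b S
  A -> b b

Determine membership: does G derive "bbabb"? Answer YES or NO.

Convert to CNF:
  S -> T0 X2 | T1 A | T1 T0
  A -> T0 T0
  T0 -> b
  T1 -> a
  X2 -> T0 S

Fill CYK table bottom-up:
  [0..0]={T0}  "b"  orig:{}
  [1..1]={T0}  "b"  orig:{}
  [2..2]={T1}  "a"  orig:{}
  [3..3]={T0}  "b"  orig:{}
  [4..4]={T0}  "b"  orig:{}
  [0..1]={A}  "bb"
  [1..2]=∅  "ba"
  [2..3]={S}  "ab"
  [3..4]={A}  "bb"
  [0..2]=∅  "bba"
  [1..3]={X2}  "bab"  orig:{}
  [2..4]={S}  "abb"
  [0..3]={S}  "bbab"
  [1..4]={X2}  "babb"  orig:{}
  [0..4]={S}  "bbabb"

S ∈ T[0,4] ⇒ YES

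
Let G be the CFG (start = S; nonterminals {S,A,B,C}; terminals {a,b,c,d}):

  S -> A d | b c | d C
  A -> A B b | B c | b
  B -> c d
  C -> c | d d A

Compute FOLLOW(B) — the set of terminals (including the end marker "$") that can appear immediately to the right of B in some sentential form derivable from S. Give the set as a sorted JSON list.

Compute FIRST by fixpoint:
round 1:
  A via A→b: +{b}
  B via B→c d: +{c}
  C via C→c: +{c}
  C via C→d d A: +{d}
  S via S→A d: +{b}
  S via S→d C: +{d}
  FIRST[S]={b,d}  FIRST[A]={b}  FIRST[B]={c}  FIRST[C]={c,d}
round 2:
  A via A→B c: +{c}
  S via S→A d: +{c}
  FIRST[S]={b,c,d}  FIRST[A]={b,c}  FIRST[B]={c}  FIRST[C]={c,d}
round 3: (stable)
  FIRST[S]={b,c,d}  FIRST[A]={b,c}  FIRST[B]={c}  FIRST[C]={c,d}

FOLLOW iteration:
FOLLOW(S) := {$}
round 1:
  A→A B b: FOLLOW(A) ⊇ FIRST(B) = {c}; new: +{c}
  A→A B b: FOLLOW(B) ⊇ FIRST(b) = {b}; new: +{b}
  A→B c: FOLLOW(B) ⊇ FIRST(c) = {c}; new: +{c}
  S→A d: FOLLOW(A) ⊇ FIRST(d) = {d}; new: +{d}
  S→d C: FOLLOW(C) ⊇ FOLLOW(S) ⊇ {$}; new: +{$}
  FOLLOW(S)={$}  FOLLOW(A)={c,d}  FOLLOW(B)={b,c}  FOLLOW(C)={$}
round 2:
  C→d d A: FOLLOW(A) ⊇ FOLLOW(C) ⊇ {$}; new: +{$}
  FOLLOW(S)={$}  FOLLOW(A)={$,c,d}  FOLLOW(B)={b,c}  FOLLOW(C)={$}
round 3: — fixpoint
  FOLLOW(S)={$}  FOLLOW(A)={$,c,d}  FOLLOW(B)={b,c}  FOLLOW(C)={$}

FOLLOW(B) = ["b", "c"]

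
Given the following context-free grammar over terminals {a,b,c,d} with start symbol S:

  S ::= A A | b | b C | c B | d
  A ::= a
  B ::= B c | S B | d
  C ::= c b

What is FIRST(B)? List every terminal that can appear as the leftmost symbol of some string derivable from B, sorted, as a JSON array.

Compute FIRST by fixpoint:
[1]
  A via A→a: +{a}
  B via B→d: +{d}
  C via C→c b: +{c}
  S via S→A A: +{a}
  S via S→b: +{b}
  S via S→c B: +{c}
  S via S→d: +{d}
  FIRST(S)={a,b,c,d}  FIRST(A)={a}  FIRST(B)={d}  FIRST(C)={c}
[2]
  B via B→S B: +{a,b,c}
  FIRST(S)={a,b,c,d}  FIRST(A)={a}  FIRST(B)={a,b,c,d}  FIRST(C)={c}
[3] — fixpoint
  FIRST(S)={a,b,c,d}  FIRST(A)={a}  FIRST(B)={a,b,c,d}  FIRST(C)={c}

FIRST(B) = ["a", "b", "c", "d"]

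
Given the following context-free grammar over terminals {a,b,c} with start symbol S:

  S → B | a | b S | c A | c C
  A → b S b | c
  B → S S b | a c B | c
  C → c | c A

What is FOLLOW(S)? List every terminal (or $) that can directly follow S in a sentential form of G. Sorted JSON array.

FIRST sets, iterate to fixpoint:
round 1:
  A via A→b S b: +{b}
  A via A→c: +{c}
  B via B→a c B: +{a}
  B via B→c: +{c}
  C via C→c: +{c}
  S via S→B: +{a,c}
  S via S→b S: +{b}
  FIRST(S)={a,b,c}  FIRST(A)={b,c}  FIRST(B)={a,c}  FIRST(C)={c}
round 2:
  B via B→S S b: +{b}
  FIRST(S)={a,b,c}  FIRST(A)={b,c}  FIRST(B)={a,b,c}  FIRST(C)={c}
round 3: (no change)
  FIRST(S)={a,b,c}  FIRST(A)={b,c}  FIRST(B)={a,b,c}  FIRST(C)={c}

FOLLOW sets:
initialize: $ ∈ FOLLOW(S)
pass 1:
  A→b S b: FOLLOW(S) ⊇ FIRST(b) = {b}; new: +{b}
  B→S S b: FOLLOW(S) ⊇ FIRST(S) = {a,b,c}; new: +{a,c}
  S→B: FOLLOW(B) ⊇ FOLLOW(S) ⊇ {$,a,b,c}; new: +{$,a,b,c}
  S→c A: FOLLOW(A) ⊇ FOLLOW(S) ⊇ {$,a,b,c}; new: +{$,a,b,c}
  S→c C: FOLLOW(C) ⊇ FOLLOW(S) ⊇ {$,a,b,c}; new: +{$,a,b,c}
  S: {$,a,b,c}  A: {$,a,b,c}  B: {$,a,b,c}  C: {$,a,b,c}
pass 2: done
  S: {$,a,b,c}  A: {$,a,b,c}  B: {$,a,b,c}  C: {$,a,b,c}

FOLLOW(S) = ["$", "a", "b", "c"]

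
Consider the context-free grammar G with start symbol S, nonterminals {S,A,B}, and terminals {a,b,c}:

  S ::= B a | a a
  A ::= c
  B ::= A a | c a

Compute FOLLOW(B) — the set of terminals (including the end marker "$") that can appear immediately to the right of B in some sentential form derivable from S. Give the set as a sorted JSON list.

Compute FIRST by fixpoint:
round 1:
  A via A→c: +{c}
  B via B→A a: +{c}
  S via S→B a: +{c}
  S via S→a a: +{a}
  FIRST(S)={a,c}  FIRST(A)={c}  FIRST(B)={c}
round 2: (no change)
  FIRST(S)={a,c}  FIRST(A)={c}  FIRST(B)={c}

Compute FOLLOW by fixpoint:
initialize: $ ∈ FOLLOW(S)
pass 1:
  B→A a: FOLLOW(A) ⊇ FIRST(a) = {a}; new: +{a}
  S→B a: FOLLOW(B) ⊇ FIRST(a) = {a}; new: +{a}
  S: {$}  A: {a}  B: {a}
pass 2: done
  S: {$}  A: {a}  B: {a}

FOLLOW(B) = ["a"]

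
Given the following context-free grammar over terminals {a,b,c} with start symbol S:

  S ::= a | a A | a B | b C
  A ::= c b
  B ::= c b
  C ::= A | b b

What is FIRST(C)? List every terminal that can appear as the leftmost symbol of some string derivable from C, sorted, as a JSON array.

FIRST sets, iterate to fixpoint:
pass 1:
  A via A→c b: +{c}
  B via B→c b: +{c}
  C via C→A: +{c}
  C via C→b b: +{b}
  S via S→a: +{a}
  S via S→b C: +{b}
  S: {a,b}  A: {c}  B: {c}  C: {b,c}
pass 2: — fixpoint
  S: {a,b}  A: {c}  B: {c}  C: {b,c}

FIRST(C) = ["b", "c"]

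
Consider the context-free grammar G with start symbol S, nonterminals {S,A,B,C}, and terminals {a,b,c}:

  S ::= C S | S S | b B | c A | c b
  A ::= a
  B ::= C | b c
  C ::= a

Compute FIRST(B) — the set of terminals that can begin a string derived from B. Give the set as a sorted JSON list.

FIRST iteration:
pass 1:
  A via A→a: +{a}
  B via B→b c: +{b}
  C via C→a: +{a}
  S via S→C S: +{a}
  S via S→b B: +{b}
  S via S→c A: +{c}
  FIRST[S]={a,b,c}  FIRST[A]={a}  FIRST[B]={b}  FIRST[C]={a}
pass 2:
  B via B→C: +{a}
  FIRST[S]={a,b,c}  FIRST[A]={a}  FIRST[B]={a,b}  FIRST[C]={a}
pass 3: (no change)
  FIRST[S]={a,b,c}  FIRST[A]={a}  FIRST[B]={a,b}  FIRST[C]={a}

FIRST(B) = ["a", "b"]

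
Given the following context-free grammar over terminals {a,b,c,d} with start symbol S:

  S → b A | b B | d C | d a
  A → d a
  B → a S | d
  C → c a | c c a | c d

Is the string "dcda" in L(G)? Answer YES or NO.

Convert to CNF:
  S -> T0 C | T0 T1 | T3 A | T3 B
  A -> T0 T1
  B -> T1 S | d
  C -> T2 T0 | T2 T1 | T2 X4
  T0 -> d
  T1 -> a
  T2 -> c
  T3 -> b
  X4 -> T2 T1

CYK fill:
  [0..0]={B,T0}  "d"  orig:{B}
  [1..1]={T2}  "c"  orig:{}
  [2..2]={B,T0}  "d"  orig:{B}
  [3..3]={T1}  "a"  orig:{}
  [0..1]=∅  "dc"
  [1..2]={C}  "cd"
  [2..3]={A,S}  "da"
  [0..2]={S}  "dcd"
  [1..3]=∅  "cda"
  [0..3]=∅  "dcda"

S ∉ T[0,3] ⇒ NO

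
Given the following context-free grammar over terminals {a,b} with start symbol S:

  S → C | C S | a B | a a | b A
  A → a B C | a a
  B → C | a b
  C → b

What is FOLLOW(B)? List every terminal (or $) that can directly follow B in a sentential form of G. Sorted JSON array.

Compute FIRST by fixpoint:
pass 1:
  A via A→a B C: +{a}
  B via B→a b: +{a}
  C via C→b: +{b}
  S via S→C: +{b}
  S via S→a B: +{a}
  FIRST[S]={a,b}  FIRST[A]={a}  FIRST[B]={a}  FIRST[C]={b}
pass 2:
  B via B→C: +{b}
  FIRST[S]={a,b}  FIRST[A]={a}  FIRST[B]={a,b}  FIRST[C]={b}
pass 3: (stable)
  FIRST[S]={a,b}  FIRST[A]={a}  FIRST[B]={a,b}  FIRST[C]={b}

Compute FOLLOW by fixpoint:
initialize: $ ∈ FOLLOW(S)
iter 1:
  A→a B C: FOLLOW(B) ⊇ FIRST(C) = {b}; new: +{b}
  B→C: FOLLOW(C) ⊇ FOLLOW(B) ⊇ {b}; new: +{b}
  S→C: FOLLOW(C) ⊇ FOLLOW(S) ⊇ {$}; new: +{$}
  S→C S: FOLLOW(C) ⊇ FIRST(S) = {a,b}; new: +{a}
  S→a B: FOLLOW(B) ⊇ FOLLOW(S) ⊇ {$}; new: +{$}
  S→b A: FOLLOW(A) ⊇ FOLLOW(S) ⊇ {$}; new: +{$}
  S: {$}  A: {$}  B: {$,b}  C: {$,a,b}
iter 2: done
  S: {$}  A: {$}  B: {$,b}  C: {$,a,b}

FOLLOW(B) = ["$", "b"]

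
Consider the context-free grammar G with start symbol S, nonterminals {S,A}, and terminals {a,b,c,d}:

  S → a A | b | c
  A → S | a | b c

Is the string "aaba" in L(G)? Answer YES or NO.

Convert to CNF:
  S -> T0 A | b | c
  A -> T0 A | T1 T2 | a | b | c
  T0 -> a
  T1 -> b
  T2 -> c

CYK table (by increasing span):
  T[0,0] 'a' = {A,T0}  orig:{A}
  T[1,1] 'a' = {A,T0}  orig:{A}
  T[2,2] 'b' = {A,S,T1}  orig:{A,S}
  T[3,3] 'a' = {A,T0}  orig:{A}
  T[0,1] 'aa' = {A,S}
  T[1,2] 'ab' = {A,S}
  T[2,3] 'ba' = ∅
  T[0,2] 'aab' = {A,S}
  T[1,3] 'aba' = ∅
  T[0,3] 'aaba' = ∅

S ∉ T[0,3] ⇒ NO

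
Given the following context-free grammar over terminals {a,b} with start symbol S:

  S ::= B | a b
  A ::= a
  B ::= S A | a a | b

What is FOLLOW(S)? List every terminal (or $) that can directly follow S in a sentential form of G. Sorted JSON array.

Compute FIRST by fixpoint:
iter 1:
  A via A→a: +{a}
  B via B→a a: +{a}
  B via B→b: +{b}
  S via S→B: +{a,b}
  S: {a,b}  A: {a}  B: {a,b}
iter 2: — fixpoint
  S: {a,b}  A: {a}  B: {a,b}

Compute FOLLOW by fixpoint:
FOLLOW(S) := {$}
round 1:
  B→S A: FOLLOW(S) ⊇ FIRST(A) = {a}; new: +{a}
  S→B: FOLLOW(B) ⊇ FOLLOW(S) ⊇ {$,a}; new: +{$,a}
  FOLLOW(S)={$,a}  FOLLOW(A)={}  FOLLOW(B)={$,a}
round 2:
  B→S A: FOLLOW(A) ⊇ FOLLOW(B) ⊇ {$,a}; new: +{$,a}
  FOLLOW(S)={$,a}  FOLLOW(A)={$,a}  FOLLOW(B)={$,a}
round 3: (stable)
  FOLLOW(S)={$,a}  FOLLOW(A)={$,a}  FOLLOW(B)={$,a}

FOLLOW(S) = ["$", "a"]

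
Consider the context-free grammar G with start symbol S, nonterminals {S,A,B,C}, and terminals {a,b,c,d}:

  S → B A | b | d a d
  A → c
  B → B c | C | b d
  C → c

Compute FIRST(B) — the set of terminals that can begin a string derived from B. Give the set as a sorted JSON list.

Compute FIRST by fixpoint:
[1]
  A via A→c: +{c}
  B via B→b d: +{b}
  C via C→c: +{c}
  S via S→B A: +{b}
  S via S→d a d: +{d}
  FIRST(S)={b,d}  FIRST(A)={c}  FIRST(B)={b}  FIRST(C)={c}
[2]
  B via B→C: +{c}
  S via S→B A: +{c}
  FIRST(S)={b,c,d}  FIRST(A)={c}  FIRST(B)={b,c}  FIRST(C)={c}
[3] done
  FIRST(S)={b,c,d}  FIRST(A)={c}  FIRST(B)={b,c}  FIRST(C)={c}

FIRST(B) = ["b", "c"]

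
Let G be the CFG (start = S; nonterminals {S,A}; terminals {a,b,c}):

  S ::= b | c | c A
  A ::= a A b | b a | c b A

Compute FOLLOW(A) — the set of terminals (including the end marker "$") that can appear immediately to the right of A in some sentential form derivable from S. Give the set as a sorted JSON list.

FIRST iteration:
round 1:
  A via A→a A b: +{a}
  A via A→b a: +{b}
  A via A→c b A: +{c}
  S via S→b: +{b}
  S via S→c: +{c}
  FIRST(S)={b,c}  FIRST(A)={a,b,c}
round 2: (stable)
  FIRST(S)={b,c}  FIRST(A)={a,b,c}

Compute FOLLOW by fixpoint:
FOLLOW(S) := {$}
pass 1:
  A→a A b: FOLLOW(A) ⊇ FIRST(b) = {b}; new: +{b}
  S→c A: FOLLOW(A) ⊇ FOLLOW(S) ⊇ {$}; new: +{$}
  FOLLOW(S)={$}  FOLLOW(A)={$,b}
pass 2: done
  FOLLOW(S)={$}  FOLLOW(A)={$,b}

FOLLOW(A) = ["$", "b"]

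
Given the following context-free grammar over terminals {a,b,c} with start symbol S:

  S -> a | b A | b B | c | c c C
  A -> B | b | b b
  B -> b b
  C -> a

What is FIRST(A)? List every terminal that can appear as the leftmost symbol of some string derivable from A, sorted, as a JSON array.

Compute FIRST by fixpoint:
[1]
  A via A→b: +{b}
  B via B→b b: +{b}
  C via C→a: +{a}
  S via S→a: +{a}
  S via S→b A: +{b}
  S via S→c: +{c}
  FIRST(S)={a,b,c}  FIRST(A)={b}  FIRST(B)={b}  FIRST(C)={a}
[2] (no change)
  FIRST(S)={a,b,c}  FIRST(A)={b}  FIRST(B)={b}  FIRST(C)={a}

FIRST(A) = ["b"]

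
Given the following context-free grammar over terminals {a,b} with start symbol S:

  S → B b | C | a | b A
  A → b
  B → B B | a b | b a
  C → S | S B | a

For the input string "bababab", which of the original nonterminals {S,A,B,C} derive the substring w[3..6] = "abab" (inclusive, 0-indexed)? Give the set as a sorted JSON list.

CNF form of G:
  S -> B T1 | S B | T1 A | a
  A -> b
  B -> B B | T0 T1 | T1 T0
  C -> B T1 | S B | T1 A | a
  T0 -> a
  T1 -> b

Fill CYK table bottom-up — only the sub-triangle for w[3..6]:
  [3..3]={C,S,T0}  "a"  orig:{C,S}
  [4..4]={A,T1}  "b"  orig:{A}
  [5..5]={C,S,T0}  "a"  orig:{C,S}
  [6..6]={A,T1}  "b"  orig:{A}
  [3..4]={B}  "ab"
  [4..5]={B}  "ba"
  [5..6]={B}  "ab"
  [3..5]={C,S}  "aba"
  [4..6]={C,S}  "bab"
  [3..6]={B}  "abab"

Original NTs in T[3,6] deriving "abab": ["B"]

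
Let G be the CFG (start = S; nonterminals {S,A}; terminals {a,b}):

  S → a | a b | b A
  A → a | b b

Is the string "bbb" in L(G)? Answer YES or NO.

Convert to CNF:
  S -> T0 A | T1 T0 | a
  A -> T0 T0 | a
  T0 -> b
  T1 -> a

CYK fill:
  [0..0]={T0}  "b"  orig:{}
  [1..1]={T0}  "b"  orig:{}
  [2..2]={T0}  "b"  orig:{}
  [0..1]={A}  "bb"
  [1..2]={A}  "bb"
  [0..2]={S}  "bbb"

S ∈ T[0,2] ⇒ YES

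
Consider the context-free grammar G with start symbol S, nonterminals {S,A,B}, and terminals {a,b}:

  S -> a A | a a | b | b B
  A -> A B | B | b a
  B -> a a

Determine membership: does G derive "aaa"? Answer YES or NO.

CNF form of G:
  S -> T0 A | T0 T0 | T1 B | b
  A -> A B | T0 T0 | T1 T0
  B -> T0 T0
  T0 -> a
  T1 -> b

CYK fill:
  [0..0]={T0}  "a"  orig:{}
  [1..1]={T0}  "a"  orig:{}
  [2..2]={T0}  "a"  orig:{}
  [0..1]={A,B,S}  "aa"
  [1..2]={A,B,S}  "aa"
  [0..2]={S}  "aaa"

S ∈ T[0,2] ⇒ YES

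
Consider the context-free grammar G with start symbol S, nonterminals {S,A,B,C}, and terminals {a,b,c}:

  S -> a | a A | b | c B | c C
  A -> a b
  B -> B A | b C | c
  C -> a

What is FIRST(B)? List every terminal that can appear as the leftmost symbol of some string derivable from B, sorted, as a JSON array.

FIRST iteration:
round 1:
  A via A→a b: +{a}
  B via B→b C: +{b}
  B via B→c: +{c}
  C via C→a: +{a}
  S via S→a: +{a}
  S via S→b: +{b}
  S via S→c B: +{c}
  S: {a,b,c}  A: {a}  B: {b,c}  C: {a}
round 2: (stable)
  S: {a,b,c}  A: {a}  B: {b,c}  C: {a}

FIRST(B) = ["b", "c"]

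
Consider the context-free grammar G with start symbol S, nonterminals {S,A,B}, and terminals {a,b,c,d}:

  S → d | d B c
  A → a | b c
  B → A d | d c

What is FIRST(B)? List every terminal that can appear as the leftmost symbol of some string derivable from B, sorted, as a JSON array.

FIRST iteration:
round 1:
  A via A→a: +{a}
  A via A→b c: +{b}
  B via B→A d: +{a,b}
  B via B→d c: +{d}
  S via S→d: +{d}
  FIRST[S]={d}  FIRST[A]={a,b}  FIRST[B]={a,b,d}
round 2: (stable)
  FIRST[S]={d}  FIRST[A]={a,b}  FIRST[B]={a,b,d}

FIRST(B) = ["a", "b", "d"]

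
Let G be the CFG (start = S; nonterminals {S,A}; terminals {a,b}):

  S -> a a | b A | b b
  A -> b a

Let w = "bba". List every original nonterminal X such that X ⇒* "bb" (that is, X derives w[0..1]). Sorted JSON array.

Convert to CNF:
  S -> T0 A | T0 T0 | T1 T1
  A -> T0 T1
  T0 -> b
  T1 -> a

CYK table (by increasing span) — only the sub-triangle for w[0..1]:
  T[0,0] 'b' = {T0}  orig:{}
  T[1,1] 'b' = {T0}  orig:{}
  T[0,1] 'bb' = {S}

Original NTs in T[0,1] deriving "bb": ["S"]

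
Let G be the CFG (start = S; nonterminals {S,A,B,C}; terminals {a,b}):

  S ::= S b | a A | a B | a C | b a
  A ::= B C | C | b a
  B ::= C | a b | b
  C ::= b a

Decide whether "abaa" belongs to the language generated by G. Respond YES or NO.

CNF form of G:
  S -> S T0 | T0 T1 | T1 A | T1 B | T1 C
  A -> B C | T0 T1
  B -> T0 T1 | T1 T0 | b
  C -> T0 T1
  T0 -> b
  T1 -> a

CYK fill:
  T[0,0] 'a' = {T1}  orig:{}
  T[1,1] 'b' = {B,T0}  orig:{B}
  T[2,2] 'a' = {T1}  orig:{}
  T[3,3] 'a' = {T1}  orig:{}
  T[0,1] 'ab' = {B,S}
  T[1,2] 'ba' = {A,B,C,S}
  T[2,3] 'aa' = ∅
  T[0,2] 'aba' = {S}
  T[1,3] 'baa' = ∅
  T[0,3] 'abaa' = ∅

S ∉ T[0,3] ⇒ NO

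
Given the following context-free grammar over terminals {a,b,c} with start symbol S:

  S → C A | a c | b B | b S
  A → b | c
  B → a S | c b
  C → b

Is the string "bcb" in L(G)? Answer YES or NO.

CNF form of G:
  S -> C A | T0 T1 | T2 B | T2 S
  A -> b | c
  B -> T0 S | T1 T2
  C -> b
  T0 -> a
  T1 -> c
  T2 -> b

CYK fill:
  cell(0,0) b: {A,C,T2}  orig:{A,C}
  cell(1,1) c: {A,T1}  orig:{A}
  cell(2,2) b: {A,C,T2}  orig:{A,C}
  cell(0,1) bc: {S}
  cell(1,2) cb: {B}
  cell(0,2) bcb: {S}

S ∈ T[0,2] ⇒ YES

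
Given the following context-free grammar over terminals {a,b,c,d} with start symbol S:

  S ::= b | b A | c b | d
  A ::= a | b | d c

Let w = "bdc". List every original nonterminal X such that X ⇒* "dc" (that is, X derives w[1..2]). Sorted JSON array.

CNF form of G:
  S -> T1 T2 | T2 A | b | d
  A -> T0 T1 | a | b
  T0 -> d
  T1 -> c
  T2 -> b

CYK table (by increasing span) (cells [i..j] with 1 ≤ i ≤ j ≤ 2 only):
  cell(1,1) d: {S,T0}  orig:{S}
  cell(2,2) c: {T1}  orig:{}
  cell(1,2) dc: {A}

Original NTs in T[1,2] deriving "dc": ["A"]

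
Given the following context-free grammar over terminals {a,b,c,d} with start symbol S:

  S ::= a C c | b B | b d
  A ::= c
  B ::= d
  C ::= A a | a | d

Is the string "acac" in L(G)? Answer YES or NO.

CNF form of G:
  S -> T0 X4 | T2 B | T2 T3
  A -> c
  B -> d
  C -> A T0 | a | d
  T0 -> a
  T1 -> c
  T2 -> b
  T3 -> d
  X4 -> C T1

Fill CYK table bottom-up:
  T[0,0] 'a' = {C,T0}  orig:{C}
  T[1,1] 'c' = {A,T1}  orig:{A}
  T[2,2] 'a' = {C,T0}  orig:{C}
  T[3,3] 'c' = {A,T1}  orig:{A}
  T[0,1] 'ac' = {X4}  orig:{}
  T[1,2] 'ca' = {C}
  T[2,3] 'ac' = {X4}  orig:{}
  T[0,2] 'aca' = ∅
  T[1,3] 'cac' = {X4}  orig:{}
  T[0,3] 'acac' = {S}

S ∈ T[0,3] ⇒ YES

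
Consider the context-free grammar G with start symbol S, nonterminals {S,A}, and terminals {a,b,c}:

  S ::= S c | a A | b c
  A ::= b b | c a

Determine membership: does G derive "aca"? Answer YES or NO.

CNF form of G:
  S -> S T1 | T0 T1 | T2 A
  A -> T0 T0 | T1 T2
  T0 -> b
  T1 -> c
  T2 -> a

CYK table (by increasing span):
  T[0,0] 'a' = {T2}  orig:{}
  T[1,1] 'c' = {T1}  orig:{}
  T[2,2] 'a' = {T2}  orig:{}
  T[0,1] 'ac' = ∅
  T[1,2] 'ca' = {A}
  T[0,2] 'aca' = {S}

S ∈ T[0,2] ⇒ YES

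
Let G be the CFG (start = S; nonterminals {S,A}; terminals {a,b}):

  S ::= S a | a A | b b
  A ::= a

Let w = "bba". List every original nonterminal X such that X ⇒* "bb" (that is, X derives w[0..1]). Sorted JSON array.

Convert to CNF:
  S -> S T0 | T0 A | T1 T1
  A -> a
  T0 -> a
  T1 -> b

Fill CYK table bottom-up — only the sub-triangle for w[0..1]:
  cell(0,0) b: {T1}  orig:{}
  cell(1,1) b: {T1}  orig:{}
  cell(0,1) bb: {S}

Original NTs in T[0,1] deriving "bb": ["S"]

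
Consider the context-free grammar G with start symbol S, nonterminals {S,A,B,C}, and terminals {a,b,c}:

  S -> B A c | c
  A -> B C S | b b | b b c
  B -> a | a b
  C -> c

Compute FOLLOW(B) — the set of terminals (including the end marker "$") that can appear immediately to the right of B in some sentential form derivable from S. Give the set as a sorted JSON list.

FIRST iteration:
[1]
  A via A→b b: +{b}
  B via B→a: +{a}
  C via C→c: +{c}
  S via S→B A c: +{a}
  S via S→c: +{c}
  FIRST[S]={a,c}  FIRST[A]={b}  FIRST[B]={a}  FIRST[C]={c}
[2]
  A via A→B C S: +{a}
  FIRST[S]={a,c}  FIRST[A]={a,b}  FIRST[B]={a}  FIRST[C]={c}
[3] (no change)
  FIRST[S]={a,c}  FIRST[A]={a,b}  FIRST[B]={a}  FIRST[C]={c}

Compute FOLLOW by fixpoint:
initialize: $ ∈ FOLLOW(S)
round 1:
  A→B C S: FOLLOW(B) ⊇ FIRST(C) = {c}; new: +{c}
  A→B C S: FOLLOW(C) ⊇ FIRST(S) = {a,c}; new: +{a,c}
  S→B A c: FOLLOW(B) ⊇ FIRST(A) = {a,b}; new: +{a,b}
  S→B A c: FOLLOW(A) ⊇ FIRST(c) = {c}; new: +{c}
  FOLLOW(S)={$}  FOLLOW(A)={c}  FOLLOW(B)={a,b,c}  FOLLOW(C)={a,c}
round 2:
  A→B C S: FOLLOW(S) ⊇ FOLLOW(A) ⊇ {c}; new: +{c}
  FOLLOW(S)={$,c}  FOLLOW(A)={c}  FOLLOW(B)={a,b,c}  FOLLOW(C)={a,c}
round 3: (no change)
  FOLLOW(S)={$,c}  FOLLOW(A)={c}  FOLLOW(B)={a,b,c}  FOLLOW(C)={a,c}

FOLLOW(B) = ["a", "b", "c"]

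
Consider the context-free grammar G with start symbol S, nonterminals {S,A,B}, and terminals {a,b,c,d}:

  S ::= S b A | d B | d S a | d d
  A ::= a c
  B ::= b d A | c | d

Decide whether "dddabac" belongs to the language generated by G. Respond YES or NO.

CNF form of G:
  S -> S X5 | T3 B | T3 T3 | T3 X6
  A -> T0 T1
  B -> T2 X4 | c | d
  T0 -> a
  T1 -> c
  T2 -> b
  T3 -> d
  X4 -> T3 A
  X5 -> T2 A
  X6 -> S T0

Fill CYK table bottom-up:
  [0..0]={B,T3}  "d"  orig:{B}
  [1..1]={B,T3}  "d"  orig:{B}
  [2..2]={B,T3}  "d"  orig:{B}
  [3..3]={T0}  "a"  orig:{}
  [4..4]={T2}  "b"  orig:{}
  [5..5]={T0}  "a"  orig:{}
  [6..6]={B,T1}  "c"  orig:{B}
  [0..1]={S}  "dd"
  [1..2]={S}  "dd"
  [2..3]=∅  "da"
  [3..4]=∅  "ab"
  [4..5]=∅  "ba"
  [5..6]={A}  "ac"
  [0..2]=∅  "ddd"
  [1..3]={X6}  "dda"  orig:{}
  [2..4]=∅  "dab"
  [3..5]=∅  "aba"
  [4..6]={X5}  "bac"  orig:{}
  [0..3]={S}  "ddda"
  [1..4]=∅  "ddab"
  [2..5]=∅  "daba"
  [3..6]=∅  "abac"
  [0..4]=∅  "dddab"
  [1..5]=∅  "ddaba"
  [2..6]=∅  "dabac"
  [0..5]=∅  "dddaba"
  [1..6]=∅  "ddabac"
  [0..6]={S}  "dddabac"

S ∈ T[0,6] ⇒ YES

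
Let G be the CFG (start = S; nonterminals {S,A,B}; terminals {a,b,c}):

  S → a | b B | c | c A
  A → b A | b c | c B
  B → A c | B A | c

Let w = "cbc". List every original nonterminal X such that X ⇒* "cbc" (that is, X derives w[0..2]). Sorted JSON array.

Convert to CNF:
  S -> T0 B | T1 A | a | c
  A -> T0 A | T0 T1 | T1 B
  B -> A T1 | B A | c
  T0 -> b
  T1 -> c

CYK fill, restricted to cells inside w[0..2]:
  cell(0,0) c: {B,S,T1}  orig:{B,S}
  cell(1,1) b: {T0}  orig:{}
  cell(2,2) c: {B,S,T1}  orig:{B,S}
  cell(0,1) cb: ∅
  cell(1,2) bc: {A,S}
  cell(0,2) cbc: {B,S}

Original NTs in T[0,2] deriving "cbc": ["B", "S"]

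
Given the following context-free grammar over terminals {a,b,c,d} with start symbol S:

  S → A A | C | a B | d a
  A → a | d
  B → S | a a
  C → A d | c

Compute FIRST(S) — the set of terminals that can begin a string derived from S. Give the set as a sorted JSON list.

Compute FIRST by fixpoint:
round 1:
  A via A→a: +{a}
  A via A→d: +{d}
  B via B→a a: +{a}
  C via C→A d: +{a,d}
  C via C→c: +{c}
  S via S→A A: +{a,d}
  S via S→C: +{c}
  FIRST[S]={a,c,d}  FIRST[A]={a,d}  FIRST[B]={a}  FIRST[C]={a,c,d}
round 2:
  B via B→S: +{c,d}
  FIRST[S]={a,c,d}  FIRST[A]={a,d}  FIRST[B]={a,c,d}  FIRST[C]={a,c,d}
round 3: — fixpoint
  FIRST[S]={a,c,d}  FIRST[A]={a,d}  FIRST[B]={a,c,d}  FIRST[C]={a,c,d}

FIRST(S) = ["a", "c", "d"]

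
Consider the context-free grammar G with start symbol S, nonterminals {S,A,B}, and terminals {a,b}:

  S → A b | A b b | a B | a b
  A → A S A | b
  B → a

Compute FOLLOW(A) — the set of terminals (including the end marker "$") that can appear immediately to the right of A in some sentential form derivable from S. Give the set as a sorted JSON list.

FIRST iteration:
iter 1:
  A via A→b: +{b}
  B via B→a: +{a}
  S via S→A b: +{b}
  S via S→a B: +{a}
  FIRST(S)={a,b}  FIRST(A)={b}  FIRST(B)={a}
iter 2: (no change)
  FIRST(S)={a,b}  FIRST(A)={b}  FIRST(B)={a}

FOLLOW iteration:
seed FOLLOW(S) with $
pass 1:
  A→A S A: FOLLOW(A) ⊇ FIRST(S) = {a,b}; new: +{a,b}
  A→A S A: FOLLOW(S) ⊇ FIRST(A) = {b}; new: +{b}
  S→a B: FOLLOW(B) ⊇ FOLLOW(S) ⊇ {$,b}; new: +{$,b}
  FOLLOW[S]={$,b}  FOLLOW[A]={a,b}  FOLLOW[B]={$,b}
pass 2: — fixpoint
  FOLLOW[S]={$,b}  FOLLOW[A]={a,b}  FOLLOW[B]={$,b}

FOLLOW(A) = ["a", "b"]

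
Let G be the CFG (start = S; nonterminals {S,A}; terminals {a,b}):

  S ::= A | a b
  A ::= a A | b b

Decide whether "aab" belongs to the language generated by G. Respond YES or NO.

Convert to CNF:
  S -> T0 A | T0 T1 | T1 T1
  A -> T0 A | T1 T1
  T0 -> a
  T1 -> b

Fill CYK table bottom-up:
  [0..0]={T0}  "a"  orig:{}
  [1..1]={T0}  "a"  orig:{}
  [2..2]={T1}  "b"  orig:{}
  [0..1]=∅  "aa"
  [1..2]={S}  "ab"
  [0..2]=∅  "aab"

S ∉ T[0,2] ⇒ NO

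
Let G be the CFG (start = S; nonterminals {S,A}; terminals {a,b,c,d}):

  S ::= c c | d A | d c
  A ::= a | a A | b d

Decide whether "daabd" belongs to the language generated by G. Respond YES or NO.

CNF form of G:
  S -> T2 A | T2 T3 | T3 T3
  A -> T0 A | T1 T2 | a
  T0 -> a
  T1 -> b
  T2 -> d
  T3 -> c

Fill CYK table bottom-up:
  T[0,0] 'd' = {T2}  orig:{}
  T[1,1] 'a' = {A,T0}  orig:{A}
  T[2,2] 'a' = {A,T0}  orig:{A}
  T[3,3] 'b' = {T1}  orig:{}
  T[4,4] 'd' = {T2}  orig:{}
  T[0,1] 'da' = {S}
  T[1,2] 'aa' = {A}
  T[2,3] 'ab' = ∅
  T[3,4] 'bd' = {A}
  T[0,2] 'daa' = {S}
  T[1,3] 'aab' = ∅
  T[2,4] 'abd' = {A}
  T[0,3] 'daab' = ∅
  T[1,4] 'aabd' = {A}
  T[0,4] 'daabd' = {S}

S ∈ T[0,4] ⇒ YES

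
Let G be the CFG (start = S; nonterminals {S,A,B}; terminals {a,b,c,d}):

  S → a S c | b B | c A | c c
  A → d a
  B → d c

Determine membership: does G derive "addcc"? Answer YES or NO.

CNF form of G:
  S -> T1 X4 | T2 A | T2 T2 | T3 B
  A -> T0 T1
  B -> T0 T2
  T0 -> d
  T1 -> a
  T2 -> c
  T3 -> b
  X4 -> S T2

CYK fill:
  [0..0]={T1}  "a"  orig:{}
  [1..1]={T0}  "d"  orig:{}
  [2..2]={T0}  "d"  orig:{}
  [3..3]={T2}  "c"  orig:{}
  [4..4]={T2}  "c"  orig:{}
  [0..1]=∅  "ad"
  [1..2]=∅  "dd"
  [2..3]={B}  "dc"
  [3..4]={S}  "cc"
  [0..2]=∅  "add"
  [1..3]=∅  "ddc"
  [2..4]=∅  "dcc"
  [0..3]=∅  "addc"
  [1..4]=∅  "ddcc"
  [0..4]=∅  "addcc"

S ∉ T[0,4] ⇒ NO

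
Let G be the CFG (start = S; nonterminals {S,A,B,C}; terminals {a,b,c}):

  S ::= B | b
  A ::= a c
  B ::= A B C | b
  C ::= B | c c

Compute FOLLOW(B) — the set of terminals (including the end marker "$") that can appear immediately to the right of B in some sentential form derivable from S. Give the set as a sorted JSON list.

FIRST iteration:
round 1:
  A via A→a c: +{a}
  B via B→A B C: +{a}
  B via B→b: +{b}
  C via C→B: +{a,b}
  C via C→c c: +{c}
  S via S→B: +{a,b}
  FIRST[S]={a,b}  FIRST[A]={a}  FIRST[B]={a,b}  FIRST[C]={a,b,c}
round 2: — fixpoint
  FIRST[S]={a,b}  FIRST[A]={a}  FIRST[B]={a,b}  FIRST[C]={a,b,c}

Compute FOLLOW by fixpoint:
seed FOLLOW(S) with $
iter 1:
  B→A B C: FOLLOW(A) ⊇ FIRST(B) = {a,b}; new: +{a,b}
  B→A B C: FOLLOW(B) ⊇ FIRST(C) = {a,b,c}; new: +{a,b,c}
  B→A B C: FOLLOW(C) ⊇ FOLLOW(B) ⊇ {a,b,c}; new: +{a,b,c}
  S→B: FOLLOW(B) ⊇ FOLLOW(S) ⊇ {$}; new: +{$}
  FOLLOW(S)={$}  FOLLOW(A)={a,b}  FOLLOW(B)={$,a,b,c}  FOLLOW(C)={a,b,c}
iter 2:
  B→A B C: FOLLOW(C) ⊇ FOLLOW(B) ⊇ {$,a,b,c}; new: +{$}
  FOLLOW(S)={$}  FOLLOW(A)={a,b}  FOLLOW(B)={$,a,b,c}  FOLLOW(C)={$,a,b,c}
iter 3: — fixpoint
  FOLLOW(S)={$}  FOLLOW(A)={a,b}  FOLLOW(B)={$,a,b,c}  FOLLOW(C)={$,a,b,c}

FOLLOW(B) = ["$", "a", "b", "c"]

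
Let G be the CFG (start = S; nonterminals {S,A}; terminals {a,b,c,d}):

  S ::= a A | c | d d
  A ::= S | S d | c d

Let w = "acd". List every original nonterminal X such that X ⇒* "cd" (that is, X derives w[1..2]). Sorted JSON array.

Convert to CNF:
  S -> T0 T0 | T1 A | c
  A -> S T0 | T0 T0 | T1 A | T2 T0 | c
  T0 -> d
  T1 -> a
  T2 -> c

Fill CYK table bottom-up (cells [i..j] with 1 ≤ i ≤ j ≤ 2 only):
  cell(1,1) c: {A,S,T2}  orig:{A,S}
  cell(2,2) d: {T0}  orig:{}
  cell(1,2) cd: {A}

Original NTs in T[1,2] deriving "cd": ["A"]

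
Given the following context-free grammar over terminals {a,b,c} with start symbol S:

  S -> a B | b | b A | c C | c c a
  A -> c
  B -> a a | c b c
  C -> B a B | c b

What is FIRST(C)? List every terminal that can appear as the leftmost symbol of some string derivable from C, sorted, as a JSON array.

FIRST sets, iterate to fixpoint:
round 1:
  A via A→c: +{c}
  B via B→a a: +{a}
  B via B→c b c: +{c}
  C via C→B a B: +{a,c}
  S via S→a B: +{a}
  S via S→b: +{b}
  S via S→c C: +{c}
  S: {a,b,c}  A: {c}  B: {a,c}  C: {a,c}
round 2: done
  S: {a,b,c}  A: {c}  B: {a,c}  C: {a,c}

FIRST(C) = ["a", "c"]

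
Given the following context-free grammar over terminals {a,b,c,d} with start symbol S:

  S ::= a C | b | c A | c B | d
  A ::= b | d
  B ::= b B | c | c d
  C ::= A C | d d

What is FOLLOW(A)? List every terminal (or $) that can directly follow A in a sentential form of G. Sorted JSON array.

Compute FIRST by fixpoint:
iter 1:
  A via A→b: +{b}
  A via A→d: +{d}
  B via B→b B: +{b}
  B via B→c: +{c}
  C via C→A C: +{b,d}
  S via S→a C: +{a}
  S via S→b: +{b}
  S via S→c A: +{c}
  S via S→d: +{d}
  S: {a,b,c,d}  A: {b,d}  B: {b,c}  C: {b,d}
iter 2: done
  S: {a,b,c,d}  A: {b,d}  B: {b,c}  C: {b,d}

FOLLOW sets:
seed FOLLOW(S) with $
[1]
  C→A C: FOLLOW(A) ⊇ FIRST(C) = {b,d}; new: +{b,d}
  S→a C: FOLLOW(C) ⊇ FOLLOW(S) ⊇ {$}; new: +{$}
  S→c A: FOLLOW(A) ⊇ FOLLOW(S) ⊇ {$}; new: +{$}
  S→c B: FOLLOW(B) ⊇ FOLLOW(S) ⊇ {$}; new: +{$}
  S: {$}  A: {$,b,d}  B: {$}  C: {$}
[2] done
  S: {$}  A: {$,b,d}  B: {$}  C: {$}

FOLLOW(A) = ["$", "b", "d"]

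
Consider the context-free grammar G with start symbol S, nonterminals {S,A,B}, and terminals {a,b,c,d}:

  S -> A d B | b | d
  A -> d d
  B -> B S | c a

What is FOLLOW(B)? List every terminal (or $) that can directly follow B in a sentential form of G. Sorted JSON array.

FIRST iteration:
[1]
  A via A→d d: +{d}
  B via B→c a: +{c}
  S via S→A d B: +{d}
  S via S→b: +{b}
  FIRST[S]={b,d}  FIRST[A]={d}  FIRST[B]={c}
[2] — fixpoint
  FIRST[S]={b,d}  FIRST[A]={d}  FIRST[B]={c}

Compute FOLLOW by fixpoint:
FOLLOW(S) := {$}
[1]
  B→B S: FOLLOW(B) ⊇ FIRST(S) = {b,d}; new: +{b,d}
  B→B S: FOLLOW(S) ⊇ FOLLOW(B) ⊇ {b,d}; new: +{b,d}
  S→A d B: FOLLOW(A) ⊇ FIRST(d) = {d}; new: +{d}
  S→A d B: FOLLOW(B) ⊇ FOLLOW(S) ⊇ {$,b,d}; new: +{$}
  FOLLOW(S)={$,b,d}  FOLLOW(A)={d}  FOLLOW(B)={$,b,d}
[2] — fixpoint
  FOLLOW(S)={$,b,d}  FOLLOW(A)={d}  FOLLOW(B)={$,b,d}

FOLLOW(B) = ["$", "b", "d"]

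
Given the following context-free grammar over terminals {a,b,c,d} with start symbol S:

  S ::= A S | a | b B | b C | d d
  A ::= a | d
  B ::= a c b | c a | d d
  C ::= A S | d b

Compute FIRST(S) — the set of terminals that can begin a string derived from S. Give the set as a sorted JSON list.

FIRST sets, iterate to fixpoint:
round 1:
  A via A→a: +{a}
  A via A→d: +{d}
  B via B→a c b: +{a}
  B via B→c a: +{c}
  B via B→d d: +{d}
  C via C→A S: +{a,d}
  S via S→A S: +{a,d}
  S via S→b B: +{b}
  FIRST(S)={a,b,d}  FIRST(A)={a,d}  FIRST(B)={a,c,d}  FIRST(C)={a,d}
round 2: — fixpoint
  FIRST(S)={a,b,d}  FIRST(A)={a,d}  FIRST(B)={a,c,d}  FIRST(C)={a,d}

FIRST(S) = ["a", "b", "d"]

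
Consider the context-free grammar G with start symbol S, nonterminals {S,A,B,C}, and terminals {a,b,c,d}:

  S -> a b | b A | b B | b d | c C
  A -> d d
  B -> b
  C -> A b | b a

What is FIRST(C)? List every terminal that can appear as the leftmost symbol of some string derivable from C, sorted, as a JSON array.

Compute FIRST by fixpoint:
pass 1:
  A via A→d d: +{d}
  B via B→b: +{b}
  C via C→A b: +{d}
  C via C→b a: +{b}
  S via S→a b: +{a}
  S via S→b A: +{b}
  S via S→c C: +{c}
  FIRST(S)={a,b,c}  FIRST(A)={d}  FIRST(B)={b}  FIRST(C)={b,d}
pass 2: (no change)
  FIRST(S)={a,b,c}  FIRST(A)={d}  FIRST(B)={b}  FIRST(C)={b,d}

FIRST(C) = ["b", "d"]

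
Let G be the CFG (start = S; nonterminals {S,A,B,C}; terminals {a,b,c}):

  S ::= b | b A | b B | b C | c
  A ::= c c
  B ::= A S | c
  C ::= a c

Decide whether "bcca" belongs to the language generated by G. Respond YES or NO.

Convert to CNF:
  S -> T2 A | T2 B | T2 C | b | c
  A -> T0 T0
  B -> A S | c
  C -> T1 T0
  T0 -> c
  T1 -> a
  T2 -> b

CYK table (by increasing span):
  T[0,0] 'b' = {S,T2}  orig:{S}
  T[1,1] 'c' = {B,S,T0}  orig:{B,S}
  T[2,2] 'c' = {B,S,T0}  orig:{B,S}
  T[3,3] 'a' = {T1}  orig:{}
  T[0,1] 'bc' = {S}
  T[1,2] 'cc' = {A}
  T[2,3] 'ca' = ∅
  T[0,2] 'bcc' = {S}
  T[1,3] 'cca' = ∅
  T[0,3] 'bcca' = ∅

S ∉ T[0,3] ⇒ NO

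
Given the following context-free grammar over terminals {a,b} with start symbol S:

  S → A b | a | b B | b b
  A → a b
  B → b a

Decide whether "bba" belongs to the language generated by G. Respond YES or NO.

Convert to CNF:
  S -> A T1 | T1 B | T1 T1 | a
  A -> T0 T1
  B -> T1 T0
  T0 -> a
  T1 -> b

Fill CYK table bottom-up:
  [0..0]={T1}  "b"  orig:{}
  [1..1]={T1}  "b"  orig:{}
  [2..2]={S,T0}  "a"  orig:{S}
  [0..1]={S}  "bb"
  [1..2]={B}  "ba"
  [0..2]={S}  "bba"

S ∈ T[0,2] ⇒ YES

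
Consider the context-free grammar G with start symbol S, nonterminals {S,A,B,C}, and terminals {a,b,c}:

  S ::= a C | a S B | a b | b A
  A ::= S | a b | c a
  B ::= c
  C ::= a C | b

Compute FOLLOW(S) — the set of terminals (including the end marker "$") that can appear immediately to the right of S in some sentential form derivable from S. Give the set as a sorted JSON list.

Compute FIRST by fixpoint:
[1]
  A via A→a b: +{a}
  A via A→c a: +{c}
  B via B→c: +{c}
  C via C→a C: +{a}
  C via C→b: +{b}
  S via S→a C: +{a}
  S via S→b A: +{b}
  FIRST[S]={a,b}  FIRST[A]={a,c}  FIRST[B]={c}  FIRST[C]={a,b}
[2]
  A via A→S: +{b}
  FIRST[S]={a,b}  FIRST[A]={a,b,c}  FIRST[B]={c}  FIRST[C]={a,b}
[3] — fixpoint
  FIRST[S]={a,b}  FIRST[A]={a,b,c}  FIRST[B]={c}  FIRST[C]={a,b}

FOLLOW iteration:
FOLLOW(S) := {$}
[1]
  S→a C: FOLLOW(C) ⊇ FOLLOW(S) ⊇ {$}; new: +{$}
  S→a S B: FOLLOW(S) ⊇ FIRST(B) = {c}; new: +{c}
  S→a S B: FOLLOW(B) ⊇ FOLLOW(S) ⊇ {$,c}; new: +{$,c}
  S→b A: FOLLOW(A) ⊇ FOLLOW(S) ⊇ {$,c}; new: +{$,c}
  S: {$,c}  A: {$,c}  B: {$,c}  C: {$}
[2]
  S→a C: FOLLOW(C) ⊇ FOLLOW(S) ⊇ {$,c}; new: +{c}
  S: {$,c}  A: {$,c}  B: {$,c}  C: {$,c}
[3] (stable)
  S: {$,c}  A: {$,c}  B: {$,c}  C: {$,c}

FOLLOW(S) = ["$", "c"]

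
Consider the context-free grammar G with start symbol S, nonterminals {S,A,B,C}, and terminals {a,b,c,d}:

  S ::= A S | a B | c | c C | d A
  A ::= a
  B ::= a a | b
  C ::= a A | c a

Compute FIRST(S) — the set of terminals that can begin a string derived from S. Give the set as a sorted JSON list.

FIRST sets, iterate to fixpoint:
pass 1:
  A via A→a: +{a}
  B via B→a a: +{a}
  B via B→b: +{b}
  C via C→a A: +{a}
  C via C→c a: +{c}
  S via S→A S: +{a}
  S via S→c: +{c}
  S via S→d A: +{d}
  FIRST[S]={a,c,d}  FIRST[A]={a}  FIRST[B]={a,b}  FIRST[C]={a,c}
pass 2: (stable)
  FIRST[S]={a,c,d}  FIRST[A]={a}  FIRST[B]={a,b}  FIRST[C]={a,c}

FIRST(S) = ["a", "c", "d"]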